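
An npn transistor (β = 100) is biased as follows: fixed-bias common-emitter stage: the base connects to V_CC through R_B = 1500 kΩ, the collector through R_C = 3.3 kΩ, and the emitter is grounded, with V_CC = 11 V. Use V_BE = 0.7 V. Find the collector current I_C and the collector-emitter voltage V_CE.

I_C ≈ 0.69 mA, V_CE ≈ 8.7 V

Base loop: V_CC = I_B·R_B + V_BE, so I_B = (11 − 0.7)/1500 kΩ = 0.00687 mA.
In the active region I_C = β·I_B = 100 × 0.00687 = 0.687 mA.
Collector loop: V_CE = V_CC − I_C·R_C = 11 − 0.687×3.3 = 8.73 V.
Since V_CE = 8.73 V > V_CE(sat) ≈ 0.2 V, the transistor is in the active region as assumed.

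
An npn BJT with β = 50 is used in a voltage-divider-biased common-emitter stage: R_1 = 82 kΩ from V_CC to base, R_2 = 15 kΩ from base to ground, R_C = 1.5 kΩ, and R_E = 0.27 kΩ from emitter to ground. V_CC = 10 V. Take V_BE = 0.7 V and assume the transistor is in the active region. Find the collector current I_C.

Thevenize the base divider: V_Th = V_CC·R_2/(R_1+R_2) = 10×15/97 = 1.55 V, R_Th = R_1‖R_2 = 12.7 kΩ.
Base-emitter loop: V_Th = I_B·R_Th + V_BE + (β+1)I_B·R_E, so I_B = (1.55 − 0.7) / (12.7 + 51×0.27) = 0.032 mA.
I_C = β·I_B = 50×0.032 = 1.6 mA, and I_E = (β+1)I_B = 1.63 mA.
V_CE = V_CC − I_C·R_C − I_E·R_E = 10 − 1.6×1.5 − 1.63×0.27 = 7.16 V.
V_CE = 7.16 V > 0.2 V confirms active-region operation.

I_C ≈ 1.6 mA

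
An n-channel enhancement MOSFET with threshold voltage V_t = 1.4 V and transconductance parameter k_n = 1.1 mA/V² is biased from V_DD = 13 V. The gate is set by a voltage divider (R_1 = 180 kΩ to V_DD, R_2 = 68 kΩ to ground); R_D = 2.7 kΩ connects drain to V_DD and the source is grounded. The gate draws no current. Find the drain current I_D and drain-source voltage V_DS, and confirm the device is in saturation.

V_G = V_DD·R_2/(R_1+R_2) = 13×68/248 = 3.56 V. With the source grounded, V_GS = V_G = 3.56 V.
Assume saturation: I_D = (k_n/2)(V_GS − V_t)² = (1.1/2)×(3.56 − 1.4)² = 0.55×2.16² = 2.58 mA.
V_DS = V_DD − I_D·R_D = 13 − 2.58×2.7 = 6.04 V.
Saturation requires V_DS ≥ V_GS − V_t = 2.16 V; 6.04 ≥ 2.16 ✓.

I_D ≈ 2.6 mA, V_DS ≈ 6 V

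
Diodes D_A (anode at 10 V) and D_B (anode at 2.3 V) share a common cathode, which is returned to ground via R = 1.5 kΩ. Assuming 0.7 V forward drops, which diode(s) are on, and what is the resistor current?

Only D_A conducts; I_R ≈ 6.2 mA

Assume both conduct. Then node N would need to be at both 10−0.7 = 9.3 V and 2.3−0.7 = 1.6 V, which is impossible.
Assume only D_A conducts: V_N = 10 − 0.7 = 9.3 V, so I_R = 9.3/1.5 = 6.2 mA.
Check D_B: its anode-to-cathode voltage is 2.3 − 9.3 = -7 V < 0.7 V, so it is off. The assumption is consistent.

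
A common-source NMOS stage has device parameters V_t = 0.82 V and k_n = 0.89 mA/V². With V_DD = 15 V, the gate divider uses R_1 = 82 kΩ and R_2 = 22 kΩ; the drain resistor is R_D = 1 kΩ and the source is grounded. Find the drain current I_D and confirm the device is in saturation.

I_D ≈ 2.5 mA

V_G = V_DD·R_2/(R_1+R_2) = 15×22/104 = 3.17 V. With the source grounded, V_GS = V_G = 3.17 V.
Assume saturation: I_D = (k_n/2)(V_GS − V_t)² = (0.89/2)×(3.17 − 0.82)² = 0.445×2.35² = 2.46 mA.
V_DS = V_DD − I_D·R_D = 15 − 2.46×1 = 12.5 V.
Saturation requires V_DS ≥ V_GS − V_t = 2.35 V; 12.5 ≥ 2.35 ✓.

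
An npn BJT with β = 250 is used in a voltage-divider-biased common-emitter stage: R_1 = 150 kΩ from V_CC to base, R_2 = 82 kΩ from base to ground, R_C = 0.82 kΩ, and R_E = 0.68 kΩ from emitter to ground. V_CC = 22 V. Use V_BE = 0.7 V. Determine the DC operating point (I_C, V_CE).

I_C ≈ 7.9 mA, V_CE ≈ 10 V

Thevenize the base divider: V_Th = V_CC·R_2/(R_1+R_2) = 22×82/232 = 7.78 V, R_Th = R_1‖R_2 = 53 kΩ.
Base-emitter loop: V_Th = I_B·R_Th + V_BE + (β+1)I_B·R_E, so I_B = (7.78 − 0.7) / (53 + 251×0.68) = 0.0316 mA.
I_C = β·I_B = 250×0.0316 = 7.91 mA, and I_E = (β+1)I_B = 7.94 mA.
V_CE = V_CC − I_C·R_C − I_E·R_E = 22 − 7.91×0.82 − 7.94×0.68 = 10.1 V.
V_CE = 10.1 V > 0.2 V confirms active-region operation.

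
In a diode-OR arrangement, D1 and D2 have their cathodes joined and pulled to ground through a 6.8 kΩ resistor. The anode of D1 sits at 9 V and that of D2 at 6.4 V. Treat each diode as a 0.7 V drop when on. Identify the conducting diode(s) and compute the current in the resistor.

Only D1 conducts; I_R ≈ 1.2 mA

Assume both conduct. Then node N would need to be at both 9−0.7 = 8.3 V and 6.4−0.7 = 5.7 V, which is impossible.
Assume only D1 conducts: V_N = 9 − 0.7 = 8.3 V, so I_R = 8.3/6.8 = 1.22 mA.
Check D2: its anode-to-cathode voltage is 6.4 − 8.3 = -1.9 V < 0.7 V, so it is off. The assumption is consistent.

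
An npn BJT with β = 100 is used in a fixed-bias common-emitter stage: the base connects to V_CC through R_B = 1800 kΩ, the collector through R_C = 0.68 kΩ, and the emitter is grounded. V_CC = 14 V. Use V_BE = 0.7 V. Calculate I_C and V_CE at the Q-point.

I_C ≈ 0.74 mA, V_CE ≈ 13 V

Base loop: V_CC = I_B·R_B + V_BE, so I_B = (14 − 0.7)/1800 kΩ = 0.00739 mA.
In the active region I_C = β·I_B = 100 × 0.00739 = 0.739 mA.
Collector loop: V_CE = V_CC − I_C·R_C = 14 − 0.739×0.68 = 13.5 V.
Since V_CE = 13.5 V > V_CE(sat) ≈ 0.2 V, the transistor is in the active region as assumed.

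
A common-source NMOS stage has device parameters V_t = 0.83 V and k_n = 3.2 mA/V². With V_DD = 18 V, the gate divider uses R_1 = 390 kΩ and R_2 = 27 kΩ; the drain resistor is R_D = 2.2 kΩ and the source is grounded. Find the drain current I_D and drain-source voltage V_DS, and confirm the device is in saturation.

V_G = V_DD·R_2/(R_1+R_2) = 18×27/417 = 1.17 V. With the source grounded, V_GS = V_G = 1.17 V.
Assume saturation: I_D = (k_n/2)(V_GS − V_t)² = (3.2/2)×(1.17 − 0.83)² = 1.6×0.335² = 0.18 mA.
V_DS = V_DD − I_D·R_D = 18 − 0.18×2.2 = 17.6 V.
Saturation requires V_DS ≥ V_GS − V_t = 0.335 V; 17.6 ≥ 0.335 ✓.

I_D ≈ 0.18 mA, V_DS ≈ 18 V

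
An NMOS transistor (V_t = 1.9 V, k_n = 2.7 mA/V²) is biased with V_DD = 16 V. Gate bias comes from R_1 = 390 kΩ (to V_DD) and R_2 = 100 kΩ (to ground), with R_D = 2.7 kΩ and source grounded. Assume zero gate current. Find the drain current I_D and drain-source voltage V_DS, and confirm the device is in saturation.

V_G = V_DD·R_2/(R_1+R_2) = 16×100/490 = 3.27 V. With the source grounded, V_GS = V_G = 3.27 V.
Assume saturation: I_D = (k_n/2)(V_GS − V_t)² = (2.7/2)×(3.27 − 1.9)² = 1.35×1.37² = 2.52 mA.
V_DS = V_DD − I_D·R_D = 16 − 2.52×2.7 = 9.21 V.
Saturation requires V_DS ≥ V_GS − V_t = 1.37 V; 9.21 ≥ 1.37 ✓.

I_D ≈ 2.5 mA, V_DS ≈ 9.2 V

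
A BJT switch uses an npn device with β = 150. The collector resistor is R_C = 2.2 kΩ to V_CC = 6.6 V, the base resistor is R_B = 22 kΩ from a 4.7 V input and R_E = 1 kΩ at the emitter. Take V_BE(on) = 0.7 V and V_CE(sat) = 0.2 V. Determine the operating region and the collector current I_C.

saturation; I_C ≈ 2 mA

Assume active: I_B = (4.7 − 0.7)/(22 + 151×1) = 0.0231 mA, I_C = β·I_B = 3.47 mA.
Then V_CE = 6.6 − 3.47×2.2 − 3.49×1 = -4.52 V < 0.2 V — the active assumption fails.
Re-solve with V_CE = 0.2 V. KCL at the emitter: V_E/R_E = (V_BB−0.7−V_E)/R_B + (V_CC−0.2−V_E)/R_C, giving V_E = 2.06 V.
I_C = (V_CC − 0.2 − V_E)/R_C = (6.4 − 2.06)/2.2 = 1.97 mA.
Check: I_B = (4 − 2.06)/22 = 0.0882 mA, and β·I_B = 13.2 mA > I_C, confirming saturation.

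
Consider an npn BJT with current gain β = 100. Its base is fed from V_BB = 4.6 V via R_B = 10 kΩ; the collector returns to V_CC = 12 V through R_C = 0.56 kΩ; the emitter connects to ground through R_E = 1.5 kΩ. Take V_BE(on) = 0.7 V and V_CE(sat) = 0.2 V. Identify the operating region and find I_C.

Assume active. Base-emitter loop: I_B = (V_BB − V_BE)/(R_B + (β+1)R_E) = (4.6 − 0.7)/(10 + 101×1.5) = 0.0241 mA.
I_C = β·I_B = 100×0.0241 = 2.41 mA.
V_CE = V_CC − I_C·R_C − I_E·R_E = 12 − 2.41×0.56 − 2.44×1.5 = 6.99 V > V_CE(sat), so the active-region assumption holds.

active; I_C ≈ 2.4 mA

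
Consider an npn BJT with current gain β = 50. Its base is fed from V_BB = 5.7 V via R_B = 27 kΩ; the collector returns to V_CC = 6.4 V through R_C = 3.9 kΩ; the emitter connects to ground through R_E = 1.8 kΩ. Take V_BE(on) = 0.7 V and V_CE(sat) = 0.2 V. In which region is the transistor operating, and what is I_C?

Assume active: I_B = (5.7 − 0.7)/(27 + 51×1.8) = 0.0421 mA, I_C = β·I_B = 2.1 mA.
Then V_CE = 6.4 − 2.1×3.9 − 2.15×1.8 = -5.67 V < 0.2 V — the active assumption fails.
Re-solve with V_CE = 0.2 V. KCL at the emitter: V_E/R_E = (V_BB−0.7−V_E)/R_B + (V_CC−0.2−V_E)/R_C, giving V_E = 2.09 V.
I_C = (V_CC − 0.2 − V_E)/R_C = (6.2 − 2.09)/3.9 = 1.05 mA.
Check: I_B = (5 − 2.09)/27 = 0.108 mA, and β·I_B = 5.39 mA > I_C, confirming saturation.

saturation; I_C ≈ 1.1 mA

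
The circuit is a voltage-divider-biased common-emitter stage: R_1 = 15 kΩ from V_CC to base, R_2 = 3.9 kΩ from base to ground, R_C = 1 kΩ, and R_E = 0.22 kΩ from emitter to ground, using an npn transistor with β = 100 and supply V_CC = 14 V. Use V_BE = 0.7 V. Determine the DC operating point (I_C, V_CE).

I_C ≈ 8.6 mA, V_CE ≈ 3.4 V

Thevenize the base divider: V_Th = V_CC·R_2/(R_1+R_2) = 14×3.9/18.9 = 2.89 V, R_Th = R_1‖R_2 = 3.1 kΩ.
Base-emitter loop: V_Th = I_B·R_Th + V_BE + (β+1)I_B·R_E, so I_B = (2.89 − 0.7) / (3.1 + 101×0.22) = 0.0865 mA.
I_C = β·I_B = 100×0.0865 = 8.65 mA, and I_E = (β+1)I_B = 8.73 mA.
V_CE = V_CC − I_C·R_C − I_E·R_E = 14 − 8.65×1 − 8.73×0.22 = 3.43 V.
V_CE = 3.43 V > 0.2 V confirms active-region operation.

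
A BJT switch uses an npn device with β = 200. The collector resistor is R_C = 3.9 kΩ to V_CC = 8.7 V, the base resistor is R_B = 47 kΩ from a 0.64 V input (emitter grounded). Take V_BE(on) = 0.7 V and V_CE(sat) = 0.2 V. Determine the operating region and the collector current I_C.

cutoff; I_C ≈ 0

V_BB = 0.64 V ≤ V_BE(on) = 0.7 V, so the base-emitter junction is not forward biased.
The transistor is in cutoff: I_B = I_C = 0.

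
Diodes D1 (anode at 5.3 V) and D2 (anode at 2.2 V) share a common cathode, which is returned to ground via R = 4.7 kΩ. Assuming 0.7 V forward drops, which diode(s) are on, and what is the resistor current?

Assume both conduct. Then node N would need to be at both 5.3−0.7 = 4.6 V and 2.2−0.7 = 1.5 V, which is impossible.
Assume only D1 conducts: V_N = 5.3 − 0.7 = 4.6 V, so I_R = 4.6/4.7 = 0.979 mA.
Check D2: its anode-to-cathode voltage is 2.2 − 4.6 = -2.4 V < 0.7 V, so it is off. The assumption is consistent.

Only D1 conducts; I_R ≈ 0.98 mA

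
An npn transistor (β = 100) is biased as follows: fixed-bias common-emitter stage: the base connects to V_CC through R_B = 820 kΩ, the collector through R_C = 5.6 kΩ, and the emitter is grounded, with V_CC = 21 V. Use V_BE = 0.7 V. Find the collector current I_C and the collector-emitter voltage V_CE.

Base loop: V_CC = I_B·R_B + V_BE, so I_B = (21 − 0.7)/820 kΩ = 0.0248 mA.
In the active region I_C = β·I_B = 100 × 0.0248 = 2.48 mA.
Collector loop: V_CE = V_CC − I_C·R_C = 21 − 2.48×5.6 = 7.14 V.
Since V_CE = 7.14 V > V_CE(sat) ≈ 0.2 V, the transistor is in the active region as assumed.

I_C ≈ 2.5 mA, V_CE ≈ 7.1 V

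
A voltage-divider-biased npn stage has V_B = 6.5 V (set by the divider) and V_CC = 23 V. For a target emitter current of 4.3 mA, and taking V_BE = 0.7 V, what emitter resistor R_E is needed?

R_E ≈ 1.3 kΩ

V_E = V_B − V_BE = 6.5 − 0.7 = 5.8 V.
R_E = V_E / I_E = 5.8 / 4.3 = 1.35 kΩ.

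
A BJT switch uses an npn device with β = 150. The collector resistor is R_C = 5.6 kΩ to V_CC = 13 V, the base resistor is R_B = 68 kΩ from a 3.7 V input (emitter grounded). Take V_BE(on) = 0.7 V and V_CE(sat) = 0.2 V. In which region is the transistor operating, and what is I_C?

Assume active: I_B = (3.7 − 0.7)/68 = 0.0441 mA, giving I_C = β·I_B = 6.62 mA.
But then V_CE = 13 − 6.62×5.6 = -24.1 V < V_CE(sat) = 0.2 V — impossible in the active region.
So the transistor is saturated. With V_CE = 0.2 V, I_C = (V_CC − 0.2)/R_C = 12.8/5.6 = 2.29 mA.
Check: β·I_B = 6.62 mA > I_C = 2.29 mA, confirming saturation.

saturation; I_C ≈ 2.3 mA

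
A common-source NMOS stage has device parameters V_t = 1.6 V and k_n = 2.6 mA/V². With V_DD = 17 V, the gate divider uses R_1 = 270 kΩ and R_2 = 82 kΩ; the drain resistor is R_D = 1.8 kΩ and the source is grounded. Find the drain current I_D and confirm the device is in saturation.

I_D ≈ 7.2 mA

V_G = V_DD·R_2/(R_1+R_2) = 17×82/352 = 3.96 V. With the source grounded, V_GS = V_G = 3.96 V.
Assume saturation: I_D = (k_n/2)(V_GS − V_t)² = (2.6/2)×(3.96 − 1.6)² = 1.3×2.36² = 7.24 mA.
V_DS = V_DD − I_D·R_D = 17 − 7.24×1.8 = 3.96 V.
Saturation requires V_DS ≥ V_GS − V_t = 2.36 V; 3.96 ≥ 2.36 ✓.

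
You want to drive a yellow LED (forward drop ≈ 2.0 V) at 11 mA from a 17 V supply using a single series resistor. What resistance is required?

R ≈ 1.4 kΩ

The resistor drops V_S − V_D = 17 − 2.0 = 15 V at 11 mA.
R = 15 V / 11 mA = 1.36 kΩ.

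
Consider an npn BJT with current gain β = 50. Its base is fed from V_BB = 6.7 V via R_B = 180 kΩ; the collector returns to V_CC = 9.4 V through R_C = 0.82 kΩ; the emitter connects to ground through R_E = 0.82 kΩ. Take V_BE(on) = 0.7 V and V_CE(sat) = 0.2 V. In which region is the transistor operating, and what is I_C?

Assume active. Base-emitter loop: I_B = (V_BB − V_BE)/(R_B + (β+1)R_E) = (6.7 − 0.7)/(180 + 51×0.82) = 0.027 mA.
I_C = β·I_B = 50×0.027 = 1.35 mA.
V_CE = V_CC − I_C·R_C − I_E·R_E = 9.4 − 1.35×0.82 − 1.38×0.82 = 7.16 V > V_CE(sat), so the active-region assumption holds.

active; I_C ≈ 1.4 mA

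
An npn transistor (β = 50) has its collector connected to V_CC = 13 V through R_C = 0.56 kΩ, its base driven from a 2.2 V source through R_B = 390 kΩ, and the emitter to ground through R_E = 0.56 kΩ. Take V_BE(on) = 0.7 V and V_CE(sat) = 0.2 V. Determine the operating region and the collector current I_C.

active; I_C ≈ 0.18 mA

Assume active. Base-emitter loop: I_B = (V_BB − V_BE)/(R_B + (β+1)R_E) = (2.2 − 0.7)/(390 + 51×0.56) = 0.00358 mA.
I_C = β·I_B = 50×0.00358 = 0.179 mA.
V_CE = V_CC − I_C·R_C − I_E·R_E = 13 − 0.179×0.56 − 0.183×0.56 = 12.8 V > V_CE(sat), so the active-region assumption holds.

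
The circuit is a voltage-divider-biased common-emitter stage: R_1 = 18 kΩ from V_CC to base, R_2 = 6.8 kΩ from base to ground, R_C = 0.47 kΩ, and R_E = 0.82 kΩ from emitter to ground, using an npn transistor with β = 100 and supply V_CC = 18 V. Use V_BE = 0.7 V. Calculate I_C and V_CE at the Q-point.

Thevenize the base divider: V_Th = V_CC·R_2/(R_1+R_2) = 18×6.8/24.8 = 4.94 V, R_Th = R_1‖R_2 = 4.94 kΩ.
Base-emitter loop: V_Th = I_B·R_Th + V_BE + (β+1)I_B·R_E, so I_B = (4.94 − 0.7) / (4.94 + 101×0.82) = 0.0483 mA.
I_C = β·I_B = 100×0.0483 = 4.83 mA, and I_E = (β+1)I_B = 4.87 mA.
V_CE = V_CC − I_C·R_C − I_E·R_E = 18 − 4.83×0.47 − 4.87×0.82 = 11.7 V.
V_CE = 11.7 V > 0.2 V confirms active-region operation.

I_C ≈ 4.8 mA, V_CE ≈ 12 V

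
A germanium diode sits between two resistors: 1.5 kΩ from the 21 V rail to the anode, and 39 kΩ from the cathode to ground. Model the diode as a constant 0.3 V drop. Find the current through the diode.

The two resistors are in series with the diode, so KVL gives 21 = I·1.5 + 0.3 + I·39.
I = (21 − 0.3) / (1.5 + 39) kΩ = 20.7 / 40.5 = 0.511 mA.

I ≈ 0.51 mA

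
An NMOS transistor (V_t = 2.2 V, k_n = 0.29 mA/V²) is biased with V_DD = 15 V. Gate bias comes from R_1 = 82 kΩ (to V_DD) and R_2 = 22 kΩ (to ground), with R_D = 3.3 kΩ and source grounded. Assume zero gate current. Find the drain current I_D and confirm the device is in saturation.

I_D ≈ 0.14 mA

V_G = V_DD·R_2/(R_1+R_2) = 15×22/104 = 3.17 V. With the source grounded, V_GS = V_G = 3.17 V.
Assume saturation: I_D = (k_n/2)(V_GS − V_t)² = (0.29/2)×(3.17 − 2.2)² = 0.145×0.973² = 0.137 mA.
V_DS = V_DD − I_D·R_D = 15 − 0.137×3.3 = 14.5 V.
Saturation requires V_DS ≥ V_GS − V_t = 0.973 V; 14.5 ≥ 0.973 ✓.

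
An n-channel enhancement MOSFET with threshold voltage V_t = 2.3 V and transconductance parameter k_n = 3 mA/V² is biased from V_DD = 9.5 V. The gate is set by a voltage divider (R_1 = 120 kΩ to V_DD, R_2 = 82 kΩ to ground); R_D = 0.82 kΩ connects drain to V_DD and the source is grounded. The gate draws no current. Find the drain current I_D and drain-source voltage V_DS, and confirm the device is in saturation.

I_D ≈ 3.6 mA, V_DS ≈ 6.5 V

V_G = V_DD·R_2/(R_1+R_2) = 9.5×82/202 = 3.86 V. With the source grounded, V_GS = V_G = 3.86 V.
Assume saturation: I_D = (k_n/2)(V_GS − V_t)² = (3/2)×(3.86 − 2.3)² = 1.5×1.56² = 3.63 mA.
V_DS = V_DD − I_D·R_D = 9.5 − 3.63×0.82 = 6.52 V.
Saturation requires V_DS ≥ V_GS − V_t = 1.56 V; 6.52 ≥ 1.56 ✓.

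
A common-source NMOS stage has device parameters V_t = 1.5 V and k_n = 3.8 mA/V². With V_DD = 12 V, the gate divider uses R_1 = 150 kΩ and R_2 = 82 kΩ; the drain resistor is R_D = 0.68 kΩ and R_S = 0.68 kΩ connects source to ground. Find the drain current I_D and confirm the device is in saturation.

I_D ≈ 2.4 mA

V_G = V_DD·R_2/(R_1+R_2) = 12×82/232 = 4.24 V.
Assume saturation: I_D = (k_n/2)(V_GS − V_t)² with V_GS = V_G − I_D·R_S = 4.24 − 0.68·I_D.
Substituting gives 0.879·I_D² − 8.08·I_D + 14.3 = 0, with roots I_D = 2.38 or 6.82 mA.
The root I_D = 6.82 mA gives V_GS = -0.394 V ≤ V_t, so take I_D = 2.38 mA.
Then V_GS = 2.62 V and V_DS = V_DD − I_D(R_D+R_S) = 12 − 2.38×1.36 = 8.76 V.
Saturation requires V_DS ≥ V_GS − V_t = 1.12 V; 8.76 ≥ 1.12 ✓.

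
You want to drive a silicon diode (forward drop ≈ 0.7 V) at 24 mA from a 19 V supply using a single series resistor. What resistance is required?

R ≈ 0.76 kΩ

The resistor drops V_S − V_D = 19 − 0.7 = 18.3 V at 24 mA.
R = 18.3 V / 24 mA = 0.763 kΩ.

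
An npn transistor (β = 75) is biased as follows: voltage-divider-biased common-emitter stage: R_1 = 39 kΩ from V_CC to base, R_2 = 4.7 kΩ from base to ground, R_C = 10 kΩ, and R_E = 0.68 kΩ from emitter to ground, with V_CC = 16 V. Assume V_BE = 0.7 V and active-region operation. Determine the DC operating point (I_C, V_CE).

Thevenize the base divider: V_Th = V_CC·R_2/(R_1+R_2) = 16×4.7/43.7 = 1.72 V, R_Th = R_1‖R_2 = 4.19 kΩ.
Base-emitter loop: V_Th = I_B·R_Th + V_BE + (β+1)I_B·R_E, so I_B = (1.72 − 0.7) / (4.19 + 76×0.68) = 0.0183 mA.
I_C = β·I_B = 75×0.0183 = 1.37 mA, and I_E = (β+1)I_B = 1.39 mA.
V_CE = V_CC − I_C·R_C − I_E·R_E = 16 − 1.37×10 − 1.39×0.68 = 1.35 V.
V_CE = 1.35 V > 0.2 V confirms active-region operation.

I_C ≈ 1.4 mA, V_CE ≈ 1.4 V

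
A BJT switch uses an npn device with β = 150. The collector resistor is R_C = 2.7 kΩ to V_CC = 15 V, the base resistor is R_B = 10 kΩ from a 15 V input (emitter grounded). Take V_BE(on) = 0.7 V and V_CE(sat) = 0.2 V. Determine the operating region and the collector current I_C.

saturation; I_C ≈ 5.5 mA

Assume active: I_B = (15 − 0.7)/10 = 1.43 mA, giving I_C = β·I_B = 215 mA.
But then V_CE = 15 − 215×2.7 = -564 V < V_CE(sat) = 0.2 V — impossible in the active region.
So the transistor is saturated. With V_CE = 0.2 V, I_C = (V_CC − 0.2)/R_C = 14.8/2.7 = 5.48 mA.
Check: β·I_B = 215 mA > I_C = 5.48 mA, confirming saturation.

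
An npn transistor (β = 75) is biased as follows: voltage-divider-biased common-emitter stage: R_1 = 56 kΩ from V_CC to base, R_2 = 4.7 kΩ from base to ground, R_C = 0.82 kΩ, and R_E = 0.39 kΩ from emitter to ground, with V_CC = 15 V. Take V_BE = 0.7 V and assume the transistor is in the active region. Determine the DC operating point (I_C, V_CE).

I_C ≈ 1 mA, V_CE ≈ 14 V

Thevenize the base divider: V_Th = V_CC·R_2/(R_1+R_2) = 15×4.7/60.7 = 1.16 V, R_Th = R_1‖R_2 = 4.34 kΩ.
Base-emitter loop: V_Th = I_B·R_Th + V_BE + (β+1)I_B·R_E, so I_B = (1.16 − 0.7) / (4.34 + 76×0.39) = 0.0136 mA.
I_C = β·I_B = 75×0.0136 = 1.02 mA, and I_E = (β+1)I_B = 1.03 mA.
V_CE = V_CC − I_C·R_C − I_E·R_E = 15 − 1.02×0.82 − 1.03×0.39 = 13.8 V.
V_CE = 13.8 V > 0.2 V confirms active-region operation.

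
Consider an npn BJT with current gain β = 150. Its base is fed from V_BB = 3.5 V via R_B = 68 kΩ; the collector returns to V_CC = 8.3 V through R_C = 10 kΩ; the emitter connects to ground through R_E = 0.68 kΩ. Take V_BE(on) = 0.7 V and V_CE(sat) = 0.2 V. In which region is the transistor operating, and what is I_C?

saturation; I_C ≈ 0.76 mA

Assume active: I_B = (3.5 − 0.7)/(68 + 151×0.68) = 0.0164 mA, I_C = β·I_B = 2.46 mA.
Then V_CE = 8.3 − 2.46×10 − 2.48×0.68 = -18 V < 0.2 V — the active assumption fails.
Re-solve with V_CE = 0.2 V. KCL at the emitter: V_E/R_E = (V_BB−0.7−V_E)/R_B + (V_CC−0.2−V_E)/R_C, giving V_E = 0.537 V.
I_C = (V_CC − 0.2 − V_E)/R_C = (8.1 − 0.537)/10 = 0.756 mA.
Check: I_B = (2.8 − 0.537)/68 = 0.0333 mA, and β·I_B = 4.99 mA > I_C, confirming saturation.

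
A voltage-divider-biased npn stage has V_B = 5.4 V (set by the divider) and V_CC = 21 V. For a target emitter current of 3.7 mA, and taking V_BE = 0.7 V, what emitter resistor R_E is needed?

R_E ≈ 1.3 kΩ

V_E = V_B − V_BE = 5.4 − 0.7 = 4.7 V.
R_E = V_E / I_E = 4.7 / 3.7 = 1.27 kΩ.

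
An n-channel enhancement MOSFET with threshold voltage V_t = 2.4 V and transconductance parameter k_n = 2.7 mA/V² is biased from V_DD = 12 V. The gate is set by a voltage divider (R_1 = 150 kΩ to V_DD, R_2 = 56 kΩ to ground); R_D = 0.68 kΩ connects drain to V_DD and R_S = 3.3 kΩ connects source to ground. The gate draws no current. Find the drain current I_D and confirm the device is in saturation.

V_G = V_DD·R_2/(R_1+R_2) = 12×56/206 = 3.26 V.
Assume saturation: I_D = (k_n/2)(V_GS − V_t)² with V_GS = V_G − I_D·R_S = 3.26 − 3.3·I_D.
Substituting gives 14.7·I_D² − 8.68·I_D + 1 = 0, with roots I_D = 0.158 or 0.433 mA.
The root I_D = 0.433 mA gives V_GS = 1.83 V ≤ V_t, so take I_D = 0.158 mA.
Then V_GS = 2.74 V and V_DS = V_DD − I_D(R_D+R_S) = 12 − 0.158×3.98 = 11.4 V.
Saturation requires V_DS ≥ V_GS − V_t = 0.342 V; 11.4 ≥ 0.342 ✓.

I_D ≈ 0.16 mA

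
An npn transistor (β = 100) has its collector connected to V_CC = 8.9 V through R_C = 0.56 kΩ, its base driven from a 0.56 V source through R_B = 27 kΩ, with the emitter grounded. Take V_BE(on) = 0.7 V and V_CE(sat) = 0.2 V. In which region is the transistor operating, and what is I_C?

V_BB = 0.56 V ≤ V_BE(on) = 0.7 V, so the base-emitter junction is not forward biased.
The transistor is in cutoff: I_B = I_C = 0.

cutoff; I_C ≈ 0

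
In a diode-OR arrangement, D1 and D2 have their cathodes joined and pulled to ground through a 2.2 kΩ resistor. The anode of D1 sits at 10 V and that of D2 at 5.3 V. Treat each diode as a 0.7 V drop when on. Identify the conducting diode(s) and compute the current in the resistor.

Assume both conduct. Then node N would need to be at both 10−0.7 = 9.3 V and 5.3−0.7 = 4.6 V, which is impossible.
Assume only D1 conducts: V_N = 10 − 0.7 = 9.3 V, so I_R = 9.3/2.2 = 4.23 mA.
Check D2: its anode-to-cathode voltage is 5.3 − 9.3 = -4 V < 0.7 V, so it is off. The assumption is consistent.

Only D1 conducts; I_R ≈ 4.2 mA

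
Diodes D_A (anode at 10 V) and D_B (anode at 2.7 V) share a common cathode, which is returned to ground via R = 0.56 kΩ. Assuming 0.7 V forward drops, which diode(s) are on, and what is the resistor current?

Assume both conduct. Then node N would need to be at both 10−0.7 = 9.3 V and 2.7−0.7 = 2 V, which is impossible.
Assume only D_A conducts: V_N = 10 − 0.7 = 9.3 V, so I_R = 9.3/0.56 = 16.6 mA.
Check D_B: its anode-to-cathode voltage is 2.7 − 9.3 = -6.6 V < 0.7 V, so it is off. The assumption is consistent.

Only D_A conducts; I_R ≈ 17 mA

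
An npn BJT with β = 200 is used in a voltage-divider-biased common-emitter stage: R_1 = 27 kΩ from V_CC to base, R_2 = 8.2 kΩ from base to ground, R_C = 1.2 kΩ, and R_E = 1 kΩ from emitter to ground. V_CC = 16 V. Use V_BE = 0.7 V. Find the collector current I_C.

Thevenize the base divider: V_Th = V_CC·R_2/(R_1+R_2) = 16×8.2/35.2 = 3.73 V, R_Th = R_1‖R_2 = 6.29 kΩ.
Base-emitter loop: V_Th = I_B·R_Th + V_BE + (β+1)I_B·R_E, so I_B = (3.73 − 0.7) / (6.29 + 201×1) = 0.0146 mA.
I_C = β·I_B = 200×0.0146 = 2.92 mA, and I_E = (β+1)I_B = 2.94 mA.
V_CE = V_CC − I_C·R_C − I_E·R_E = 16 − 2.92×1.2 − 2.94×1 = 9.56 V.
V_CE = 9.56 V > 0.2 V confirms active-region operation.

I_C ≈ 2.9 mA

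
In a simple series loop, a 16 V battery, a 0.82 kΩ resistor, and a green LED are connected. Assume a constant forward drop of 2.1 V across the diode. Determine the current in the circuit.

KVL around the loop: 16 = V_D + I·R = 2.1 + I × 0.82 kΩ.
So I = (16 − 2.1) / 0.82 kΩ = 13.9 / 0.82 = 17 mA.

I ≈ 17 mA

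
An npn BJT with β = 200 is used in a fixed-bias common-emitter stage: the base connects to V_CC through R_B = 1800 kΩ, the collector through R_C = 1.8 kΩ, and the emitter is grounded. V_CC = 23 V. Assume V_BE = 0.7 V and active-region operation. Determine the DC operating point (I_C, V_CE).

I_C ≈ 2.5 mA, V_CE ≈ 19 V

Base loop: V_CC = I_B·R_B + V_BE, so I_B = (23 − 0.7)/1800 kΩ = 0.0124 mA.
In the active region I_C = β·I_B = 200 × 0.0124 = 2.48 mA.
Collector loop: V_CE = V_CC − I_C·R_C = 23 − 2.48×1.8 = 18.5 V.
Since V_CE = 18.5 V > V_CE(sat) ≈ 0.2 V, the transistor is in the active region as assumed.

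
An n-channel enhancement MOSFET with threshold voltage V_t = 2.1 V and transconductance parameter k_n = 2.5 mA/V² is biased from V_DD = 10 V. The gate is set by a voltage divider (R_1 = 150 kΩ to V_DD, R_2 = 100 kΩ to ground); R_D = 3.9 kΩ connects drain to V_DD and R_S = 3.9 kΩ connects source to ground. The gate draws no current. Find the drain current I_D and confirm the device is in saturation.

I_D ≈ 0.35 mA

V_G = V_DD·R_2/(R_1+R_2) = 10×100/250 = 4 V.
Assume saturation: I_D = (k_n/2)(V_GS − V_t)² with V_GS = V_G − I_D·R_S = 4 − 3.9·I_D.
Substituting gives 19·I_D² − 19.5·I_D + 4.51 = 0, with roots I_D = 0.351 or 0.676 mA.
The root I_D = 0.676 mA gives V_GS = 1.36 V ≤ V_t, so take I_D = 0.351 mA.
Then V_GS = 2.63 V and V_DS = V_DD − I_D(R_D+R_S) = 10 − 0.351×7.8 = 7.26 V.
Saturation requires V_DS ≥ V_GS − V_t = 0.53 V; 7.26 ≥ 0.53 ✓.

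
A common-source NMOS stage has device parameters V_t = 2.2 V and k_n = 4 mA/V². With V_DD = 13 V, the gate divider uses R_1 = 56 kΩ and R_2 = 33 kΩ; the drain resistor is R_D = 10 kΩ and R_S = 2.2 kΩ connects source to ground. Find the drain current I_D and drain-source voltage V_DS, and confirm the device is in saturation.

V_G = V_DD·R_2/(R_1+R_2) = 13×33/89 = 4.82 V.
Assume saturation: I_D = (k_n/2)(V_GS − V_t)² with V_GS = V_G − I_D·R_S = 4.82 − 2.2·I_D.
Substituting gives 9.68·I_D² − 24.1·I_D + 13.7 = 0, with roots I_D = 0.888 or 1.6 mA.
The root I_D = 1.6 mA gives V_GS = 1.31 V ≤ V_t, so take I_D = 0.888 mA.
Then V_GS = 2.87 V and V_DS = V_DD − I_D(R_D+R_S) = 13 − 0.888×12.2 = 2.17 V.
Saturation requires V_DS ≥ V_GS − V_t = 0.666 V; 2.17 ≥ 0.666 ✓.

I_D ≈ 0.89 mA, V_DS ≈ 2.2 V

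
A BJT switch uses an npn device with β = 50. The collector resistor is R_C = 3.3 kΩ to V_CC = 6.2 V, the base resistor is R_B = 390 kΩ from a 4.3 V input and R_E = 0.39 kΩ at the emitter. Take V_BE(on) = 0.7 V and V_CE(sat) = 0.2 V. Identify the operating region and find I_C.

active; I_C ≈ 0.44 mA

Assume active. Base-emitter loop: I_B = (V_BB − V_BE)/(R_B + (β+1)R_E) = (4.3 − 0.7)/(390 + 51×0.39) = 0.00878 mA.
I_C = β·I_B = 50×0.00878 = 0.439 mA.
V_CE = V_CC − I_C·R_C − I_E·R_E = 6.2 − 0.439×3.3 − 0.448×0.39 = 4.58 V > V_CE(sat), so the active-region assumption holds.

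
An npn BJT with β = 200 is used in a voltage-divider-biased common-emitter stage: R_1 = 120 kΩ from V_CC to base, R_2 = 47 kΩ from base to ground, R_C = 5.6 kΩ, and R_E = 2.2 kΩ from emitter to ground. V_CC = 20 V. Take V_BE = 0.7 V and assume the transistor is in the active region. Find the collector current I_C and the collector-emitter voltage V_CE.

I_C ≈ 2.1 mA, V_CE ≈ 3.8 V

Thevenize the base divider: V_Th = V_CC·R_2/(R_1+R_2) = 20×47/167 = 5.63 V, R_Th = R_1‖R_2 = 33.8 kΩ.
Base-emitter loop: V_Th = I_B·R_Th + V_BE + (β+1)I_B·R_E, so I_B = (5.63 − 0.7) / (33.8 + 201×2.2) = 0.0104 mA.
I_C = β·I_B = 200×0.0104 = 2.07 mA, and I_E = (β+1)I_B = 2.08 mA.
V_CE = V_CC − I_C·R_C − I_E·R_E = 20 − 2.07×5.6 − 2.08×2.2 = 3.82 V.
V_CE = 3.82 V > 0.2 V confirms active-region operation.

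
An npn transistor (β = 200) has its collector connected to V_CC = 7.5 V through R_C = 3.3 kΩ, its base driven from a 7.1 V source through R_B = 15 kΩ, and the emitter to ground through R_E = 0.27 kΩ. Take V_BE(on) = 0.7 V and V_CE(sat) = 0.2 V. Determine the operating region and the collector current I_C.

saturation; I_C ≈ 2 mA

Assume active: I_B = (7.1 − 0.7)/(15 + 201×0.27) = 0.0924 mA, I_C = β·I_B = 18.5 mA.
Then V_CE = 7.5 − 18.5×3.3 − 18.6×0.27 = -58.5 V < 0.2 V — the active assumption fails.
Re-solve with V_CE = 0.2 V. KCL at the emitter: V_E/R_E = (V_BB−0.7−V_E)/R_B + (V_CC−0.2−V_E)/R_C, giving V_E = 0.648 V.
I_C = (V_CC − 0.2 − V_E)/R_C = (7.3 − 0.648)/3.3 = 2.02 mA.
Check: I_B = (6.4 − 0.648)/15 = 0.383 mA, and β·I_B = 76.7 mA > I_C, confirming saturation.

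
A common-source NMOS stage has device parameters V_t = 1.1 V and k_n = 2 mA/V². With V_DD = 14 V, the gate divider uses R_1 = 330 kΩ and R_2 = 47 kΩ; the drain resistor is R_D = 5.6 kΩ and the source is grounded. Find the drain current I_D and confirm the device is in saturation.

I_D ≈ 0.42 mA

V_G = V_DD·R_2/(R_1+R_2) = 14×47/377 = 1.75 V. With the source grounded, V_GS = V_G = 1.75 V.
Assume saturation: I_D = (k_n/2)(V_GS − V_t)² = (2/2)×(1.75 − 1.1)² = 1×0.645² = 0.416 mA.
V_DS = V_DD − I_D·R_D = 14 − 0.416×5.6 = 11.7 V.
Saturation requires V_DS ≥ V_GS − V_t = 0.645 V; 11.7 ≥ 0.645 ✓.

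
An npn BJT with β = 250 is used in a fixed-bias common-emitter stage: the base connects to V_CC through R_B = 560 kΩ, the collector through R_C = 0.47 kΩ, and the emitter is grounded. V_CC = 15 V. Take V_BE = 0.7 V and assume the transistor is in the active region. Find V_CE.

V_CE ≈ 12 V

Base loop: V_CC = I_B·R_B + V_BE, so I_B = (15 − 0.7)/560 kΩ = 0.0255 mA.
In the active region I_C = β·I_B = 250 × 0.0255 = 6.38 mA.
Collector loop: V_CE = V_CC − I_C·R_C = 15 − 6.38×0.47 = 12 V.
Since V_CE = 12 V > V_CE(sat) ≈ 0.2 V, the transistor is in the active region as assumed.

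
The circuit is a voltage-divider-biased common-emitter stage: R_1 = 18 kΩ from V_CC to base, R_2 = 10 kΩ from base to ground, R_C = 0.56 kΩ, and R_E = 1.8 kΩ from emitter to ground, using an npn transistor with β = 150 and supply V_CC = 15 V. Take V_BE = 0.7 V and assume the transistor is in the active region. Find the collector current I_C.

Thevenize the base divider: V_Th = V_CC·R_2/(R_1+R_2) = 15×10/28 = 5.36 V, R_Th = R_1‖R_2 = 6.43 kΩ.
Base-emitter loop: V_Th = I_B·R_Th + V_BE + (β+1)I_B·R_E, so I_B = (5.36 − 0.7) / (6.43 + 151×1.8) = 0.0167 mA.
I_C = β·I_B = 150×0.0167 = 2.51 mA, and I_E = (β+1)I_B = 2.53 mA.
V_CE = V_CC − I_C·R_C − I_E·R_E = 15 − 2.51×0.56 − 2.53×1.8 = 9.04 V.
V_CE = 9.04 V > 0.2 V confirms active-region operation.

I_C ≈ 2.5 mA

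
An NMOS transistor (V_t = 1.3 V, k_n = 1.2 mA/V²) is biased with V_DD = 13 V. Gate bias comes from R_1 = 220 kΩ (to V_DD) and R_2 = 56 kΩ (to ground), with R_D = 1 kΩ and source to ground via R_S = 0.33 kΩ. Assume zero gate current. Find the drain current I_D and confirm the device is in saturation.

V_G = V_DD·R_2/(R_1+R_2) = 13×56/276 = 2.64 V.
Assume saturation: I_D = (k_n/2)(V_GS − V_t)² with V_GS = V_G − I_D·R_S = 2.64 − 0.33·I_D.
Substituting gives 0.0653·I_D² − 1.53·I_D + 1.07 = 0, with roots I_D = 0.724 or 22.7 mA.
The root I_D = 22.7 mA gives V_GS = -4.85 V ≤ V_t, so take I_D = 0.724 mA.
Then V_GS = 2.4 V and V_DS = V_DD − I_D(R_D+R_S) = 13 − 0.724×1.33 = 12 V.
Saturation requires V_DS ≥ V_GS − V_t = 1.1 V; 12 ≥ 1.1 ✓.

I_D ≈ 0.72 mA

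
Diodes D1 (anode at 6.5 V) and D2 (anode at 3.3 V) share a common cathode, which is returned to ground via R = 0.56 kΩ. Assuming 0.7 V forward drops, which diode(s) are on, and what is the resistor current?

Only D1 conducts; I_R ≈ 10 mA

Assume both conduct. Then node N would need to be at both 6.5−0.7 = 5.8 V and 3.3−0.7 = 2.6 V, which is impossible.
Assume only D1 conducts: V_N = 6.5 − 0.7 = 5.8 V, so I_R = 5.8/0.56 = 10.4 mA.
Check D2: its anode-to-cathode voltage is 3.3 − 5.8 = -2.5 V < 0.7 V, so it is off. The assumption is consistent.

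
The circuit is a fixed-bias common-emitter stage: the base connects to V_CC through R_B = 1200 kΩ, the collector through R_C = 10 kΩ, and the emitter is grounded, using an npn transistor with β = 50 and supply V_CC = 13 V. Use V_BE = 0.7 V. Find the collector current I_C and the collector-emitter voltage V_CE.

Base loop: V_CC = I_B·R_B + V_BE, so I_B = (13 − 0.7)/1200 kΩ = 0.0103 mA.
In the active region I_C = β·I_B = 50 × 0.0103 = 0.513 mA.
Collector loop: V_CE = V_CC − I_C·R_C = 13 − 0.513×10 = 7.87 V.
Since V_CE = 7.87 V > V_CE(sat) ≈ 0.2 V, the transistor is in the active region as assumed.

I_C ≈ 0.51 mA, V_CE ≈ 7.9 V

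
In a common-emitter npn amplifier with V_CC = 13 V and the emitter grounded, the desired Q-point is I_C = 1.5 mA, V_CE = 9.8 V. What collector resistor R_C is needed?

Collector loop: V_CC = I_C·R_C + V_CE.
R_C = (V_CC − V_CE)/I_C = (13 − 9.8)/1.5 = 2.13 kΩ.

R_C ≈ 2.1 kΩ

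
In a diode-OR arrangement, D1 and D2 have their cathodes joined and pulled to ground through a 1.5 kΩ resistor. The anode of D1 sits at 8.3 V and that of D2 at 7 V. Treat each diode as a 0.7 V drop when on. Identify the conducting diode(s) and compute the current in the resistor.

Only D1 conducts; I_R ≈ 5.1 mA

Assume both conduct. Then node N would need to be at both 8.3−0.7 = 7.6 V and 7−0.7 = 6.3 V, which is impossible.
Assume only D1 conducts: V_N = 8.3 − 0.7 = 7.6 V, so I_R = 7.6/1.5 = 5.07 mA.
Check D2: its anode-to-cathode voltage is 7 − 7.6 = -0.6 V < 0.7 V, so it is off. The assumption is consistent.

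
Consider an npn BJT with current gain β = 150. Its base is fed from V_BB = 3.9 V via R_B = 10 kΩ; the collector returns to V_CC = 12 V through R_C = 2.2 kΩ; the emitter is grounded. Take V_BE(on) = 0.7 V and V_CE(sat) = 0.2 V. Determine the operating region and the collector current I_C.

Assume active: I_B = (3.9 − 0.7)/10 = 0.32 mA, giving I_C = β·I_B = 48 mA.
But then V_CE = 12 − 48×2.2 = -93.6 V < V_CE(sat) = 0.2 V — impossible in the active region.
So the transistor is saturated. With V_CE = 0.2 V, I_C = (V_CC − 0.2)/R_C = 11.8/2.2 = 5.36 mA.
Check: β·I_B = 48 mA > I_C = 5.36 mA, confirming saturation.

saturation; I_C ≈ 5.4 mA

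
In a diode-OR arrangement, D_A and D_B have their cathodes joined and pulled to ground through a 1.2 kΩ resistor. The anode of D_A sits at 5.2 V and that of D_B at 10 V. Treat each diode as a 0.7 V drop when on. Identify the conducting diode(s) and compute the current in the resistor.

Assume both conduct. Then node N would need to be at both 5.2−0.7 = 4.5 V and 10−0.7 = 9.3 V, which is impossible.
Assume only D_B conducts: V_N = 10 − 0.7 = 9.3 V, so I_R = 9.3/1.2 = 7.75 mA.
Check D_A: its anode-to-cathode voltage is 5.2 − 9.3 = -4.1 V < 0.7 V, so it is off. The assumption is consistent.

Only D_B conducts; I_R ≈ 7.8 mA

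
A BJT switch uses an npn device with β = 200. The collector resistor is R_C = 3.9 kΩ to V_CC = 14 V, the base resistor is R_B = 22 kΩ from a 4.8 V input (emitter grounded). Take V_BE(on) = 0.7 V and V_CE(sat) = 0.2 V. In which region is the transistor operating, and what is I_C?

saturation; I_C ≈ 3.5 mA

Assume active: I_B = (4.8 − 0.7)/22 = 0.186 mA, giving I_C = β·I_B = 37.3 mA.
But then V_CE = 14 − 37.3×3.9 = -131 V < V_CE(sat) = 0.2 V — impossible in the active region.
So the transistor is saturated. With V_CE = 0.2 V, I_C = (V_CC − 0.2)/R_C = 13.8/3.9 = 3.54 mA.
Check: β·I_B = 37.3 mA > I_C = 3.54 mA, confirming saturation.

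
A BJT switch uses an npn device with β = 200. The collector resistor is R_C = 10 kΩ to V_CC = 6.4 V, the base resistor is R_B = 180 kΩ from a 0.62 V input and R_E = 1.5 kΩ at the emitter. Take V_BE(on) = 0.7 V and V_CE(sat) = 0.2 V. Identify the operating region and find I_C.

cutoff; I_C ≈ 0

V_BB = 0.62 V ≤ V_BE(on) = 0.7 V, so the base-emitter junction is not forward biased.
The transistor is in cutoff: I_B = I_C = 0.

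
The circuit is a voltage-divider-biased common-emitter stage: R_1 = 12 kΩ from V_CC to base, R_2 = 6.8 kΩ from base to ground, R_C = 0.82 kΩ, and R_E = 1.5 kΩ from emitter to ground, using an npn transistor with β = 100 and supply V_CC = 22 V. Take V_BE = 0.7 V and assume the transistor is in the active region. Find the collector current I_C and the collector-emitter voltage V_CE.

Thevenize the base divider: V_Th = V_CC·R_2/(R_1+R_2) = 22×6.8/18.8 = 7.96 V, R_Th = R_1‖R_2 = 4.34 kΩ.
Base-emitter loop: V_Th = I_B·R_Th + V_BE + (β+1)I_B·R_E, so I_B = (7.96 − 0.7) / (4.34 + 101×1.5) = 0.0466 mA.
I_C = β·I_B = 100×0.0466 = 4.66 mA, and I_E = (β+1)I_B = 4.7 mA.
V_CE = V_CC − I_C·R_C − I_E·R_E = 22 − 4.66×0.82 − 4.7×1.5 = 11.1 V.
V_CE = 11.1 V > 0.2 V confirms active-region operation.

I_C ≈ 4.7 mA, V_CE ≈ 11 V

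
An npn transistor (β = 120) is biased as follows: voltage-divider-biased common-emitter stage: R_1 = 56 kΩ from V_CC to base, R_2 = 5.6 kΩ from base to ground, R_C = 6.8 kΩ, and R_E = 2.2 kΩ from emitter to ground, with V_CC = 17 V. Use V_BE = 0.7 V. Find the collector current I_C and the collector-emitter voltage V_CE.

Thevenize the base divider: V_Th = V_CC·R_2/(R_1+R_2) = 17×5.6/61.6 = 1.55 V, R_Th = R_1‖R_2 = 5.09 kΩ.
Base-emitter loop: V_Th = I_B·R_Th + V_BE + (β+1)I_B·R_E, so I_B = (1.55 − 0.7) / (5.09 + 121×2.2) = 0.00312 mA.
I_C = β·I_B = 120×0.00312 = 0.374 mA, and I_E = (β+1)I_B = 0.377 mA.
V_CE = V_CC − I_C·R_C − I_E·R_E = 17 − 0.374×6.8 − 0.377×2.2 = 13.6 V.
V_CE = 13.6 V > 0.2 V confirms active-region operation.

I_C ≈ 0.37 mA, V_CE ≈ 14 V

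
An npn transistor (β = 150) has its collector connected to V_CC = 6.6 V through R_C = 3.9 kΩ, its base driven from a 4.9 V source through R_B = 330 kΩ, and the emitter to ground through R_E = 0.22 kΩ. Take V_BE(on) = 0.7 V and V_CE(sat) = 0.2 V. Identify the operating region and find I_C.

saturation; I_C ≈ 1.6 mA

Assume active: I_B = (4.9 − 0.7)/(330 + 151×0.22) = 0.0116 mA, I_C = β·I_B = 1.73 mA.
Then V_CE = 6.6 − 1.73×3.9 − 1.75×0.22 = -0.549 V < 0.2 V — the active assumption fails.
Re-solve with V_CE = 0.2 V. KCL at the emitter: V_E/R_E = (V_BB−0.7−V_E)/R_B + (V_CC−0.2−V_E)/R_C, giving V_E = 0.344 V.
I_C = (V_CC − 0.2 − V_E)/R_C = (6.4 − 0.344)/3.9 = 1.55 mA.
Check: I_B = (4.2 − 0.344)/330 = 0.0117 mA, and β·I_B = 1.75 mA > I_C, confirming saturation.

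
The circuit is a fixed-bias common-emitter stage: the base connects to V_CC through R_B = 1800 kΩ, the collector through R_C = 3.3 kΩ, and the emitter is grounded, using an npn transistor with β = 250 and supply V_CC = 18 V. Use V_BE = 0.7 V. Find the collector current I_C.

Base loop: V_CC = I_B·R_B + V_BE, so I_B = (18 − 0.7)/1800 kΩ = 0.00961 mA.
In the active region I_C = β·I_B = 250 × 0.00961 = 2.4 mA.
Collector loop: V_CE = V_CC − I_C·R_C = 18 − 2.4×3.3 = 10.1 V.
Since V_CE = 10.1 V > V_CE(sat) ≈ 0.2 V, the transistor is in the active region as assumed.

I_C ≈ 2.4 mA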